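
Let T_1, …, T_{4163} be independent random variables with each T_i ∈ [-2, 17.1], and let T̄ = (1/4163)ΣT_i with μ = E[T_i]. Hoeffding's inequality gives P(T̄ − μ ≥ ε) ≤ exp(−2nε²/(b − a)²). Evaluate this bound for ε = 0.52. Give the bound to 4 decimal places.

0.0021

Exponent: 2nε²/(b − a)² = 2·4163·0.52² / 19.1² = 6.17130.
Bound = exp(−6.17130) = 0.00209.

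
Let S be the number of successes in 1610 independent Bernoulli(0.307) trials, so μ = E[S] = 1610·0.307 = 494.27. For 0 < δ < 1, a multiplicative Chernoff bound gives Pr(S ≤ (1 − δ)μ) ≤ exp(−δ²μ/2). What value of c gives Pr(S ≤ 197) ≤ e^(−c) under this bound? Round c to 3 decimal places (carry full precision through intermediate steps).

Write 197 = (1 − δ)μ, so δ = 1 − 197/494.27 = 0.6014324…
Then the exponent is δ²μ/2 = (μ − 197)²/(2μ) = 89.393907.

89.394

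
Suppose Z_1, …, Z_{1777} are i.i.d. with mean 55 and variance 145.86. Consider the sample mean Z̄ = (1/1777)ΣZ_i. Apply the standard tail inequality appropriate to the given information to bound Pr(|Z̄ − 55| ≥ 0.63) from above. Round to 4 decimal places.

With mean and variance of each term known, Chebyshev's inequality bounds the deviation of the sum (or sample mean).
Var(Z̄) = Var(Z_i)/n = 145.86/1777 = 0.082082.
Chebyshev: Pr(|Z̄ − 55| ≥ 0.63) ≤ Var(Z̄)/(0.63)² = 145.86/(1777·0.63²) = 0.2068.

0.2068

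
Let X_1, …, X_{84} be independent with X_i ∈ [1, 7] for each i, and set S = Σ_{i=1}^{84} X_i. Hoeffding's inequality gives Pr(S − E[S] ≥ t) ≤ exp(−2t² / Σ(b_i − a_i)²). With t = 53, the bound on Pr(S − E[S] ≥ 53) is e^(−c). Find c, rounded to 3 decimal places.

1.858

Σ(b_i − a_i)² = 84·(6)² = 3024.
c = 2t²/3024 = 2·53²/3024 = 1.8578.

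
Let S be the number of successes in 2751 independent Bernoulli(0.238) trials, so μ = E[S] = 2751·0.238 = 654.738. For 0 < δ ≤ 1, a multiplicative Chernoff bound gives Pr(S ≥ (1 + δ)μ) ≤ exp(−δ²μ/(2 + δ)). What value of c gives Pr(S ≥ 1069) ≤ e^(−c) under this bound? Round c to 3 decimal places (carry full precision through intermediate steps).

99.559

Write 1069 = (1 + δ)μ, so δ = 1069/654.738 − 1 = 0.6327142…
Then the exponent is δ²μ/(2 + δ) = (1069 − μ)² / (μ·(2 + δ)) = 99.558636.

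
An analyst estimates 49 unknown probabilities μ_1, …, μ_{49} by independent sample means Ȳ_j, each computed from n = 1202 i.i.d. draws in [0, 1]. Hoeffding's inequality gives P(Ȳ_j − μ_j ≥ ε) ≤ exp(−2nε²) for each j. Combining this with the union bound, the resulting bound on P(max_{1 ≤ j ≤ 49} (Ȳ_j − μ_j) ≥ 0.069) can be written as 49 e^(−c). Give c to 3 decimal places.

Union bound over the 49 events: P(max_{1 ≤ j ≤ 49} (Ȳ_j − μ_j) ≥ 0.069) ≤ 49·exp(−2nε²) = 49 exp(−2·1202·0.069²).
So c = 2·1202·0.069² = 11.4454.

11.445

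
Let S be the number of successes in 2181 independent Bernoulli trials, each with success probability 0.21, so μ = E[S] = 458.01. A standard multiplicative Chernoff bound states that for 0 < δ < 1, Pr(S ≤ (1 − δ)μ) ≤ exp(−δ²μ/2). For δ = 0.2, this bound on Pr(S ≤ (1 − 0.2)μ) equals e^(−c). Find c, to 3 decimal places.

c = δ²μ/2 = 0.2²·458.01/2 = 9.1602.

9.160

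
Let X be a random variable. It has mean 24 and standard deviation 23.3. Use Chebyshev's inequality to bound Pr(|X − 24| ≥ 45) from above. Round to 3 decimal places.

0.268

Chebyshev: Pr(|X − μ| ≥ t) ≤ Var(X)/t².
Var(X) = σ² = 23.3² = 542.89.
Bound = 542.89 / 2025 = 0.2681.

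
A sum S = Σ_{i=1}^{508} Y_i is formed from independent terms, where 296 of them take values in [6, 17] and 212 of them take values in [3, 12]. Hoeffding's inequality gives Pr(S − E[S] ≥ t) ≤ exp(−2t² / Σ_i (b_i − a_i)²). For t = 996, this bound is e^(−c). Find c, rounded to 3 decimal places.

Σ(b_i − a_i)² = 296·11² + 212·9² = 52988.
c = 2t² / 52988 = 2·996² / 52988 = 37.4430.

37.443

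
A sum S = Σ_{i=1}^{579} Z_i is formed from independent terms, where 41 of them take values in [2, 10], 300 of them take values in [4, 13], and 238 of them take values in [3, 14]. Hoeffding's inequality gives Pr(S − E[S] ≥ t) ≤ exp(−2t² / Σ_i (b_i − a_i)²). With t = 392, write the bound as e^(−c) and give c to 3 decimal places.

Σ(b_i − a_i)² = 41·8² + 300·9² + 238·11² = 55722.
c = 2t² / 55722 = 2·392² / 55722 = 5.5154.

5.515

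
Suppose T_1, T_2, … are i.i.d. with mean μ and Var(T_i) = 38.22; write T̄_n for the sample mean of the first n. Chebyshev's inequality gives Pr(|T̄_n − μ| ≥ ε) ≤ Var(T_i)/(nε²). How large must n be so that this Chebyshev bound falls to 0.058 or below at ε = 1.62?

252

Require 38.22/(n·1.62²) ≤ 0.058, i.e. n ≥ 38.22/(0.058·1.62²) = 251.092.
The smallest integer n is 252.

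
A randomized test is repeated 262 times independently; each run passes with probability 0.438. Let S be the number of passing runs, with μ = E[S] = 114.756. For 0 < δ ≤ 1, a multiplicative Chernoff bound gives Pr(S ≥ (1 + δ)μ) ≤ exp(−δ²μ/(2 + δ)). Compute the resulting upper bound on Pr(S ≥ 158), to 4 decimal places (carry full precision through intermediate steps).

Write 158 = (1 + δ)μ, so δ = 158/114.756 − 1 = 0.3768343…
Then the exponent is δ²μ/(2 + δ) = (158 − μ)² / (μ·(2 + δ)) = 6.856104.
Bound = exp(−6.856104) = 0.00105.

0.0011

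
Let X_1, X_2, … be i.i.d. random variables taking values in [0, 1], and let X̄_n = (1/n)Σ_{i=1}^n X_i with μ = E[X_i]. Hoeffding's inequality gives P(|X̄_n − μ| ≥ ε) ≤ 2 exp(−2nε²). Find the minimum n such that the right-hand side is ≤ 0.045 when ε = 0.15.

85

Require 2·exp(−2nε²) ≤ 0.045, i.e. 2nε² ≥ ln(2/0.045) = 3.794240.
So n ≥ 3.794240 / (2·0.15²) = 84.316.
The smallest integer n is 85.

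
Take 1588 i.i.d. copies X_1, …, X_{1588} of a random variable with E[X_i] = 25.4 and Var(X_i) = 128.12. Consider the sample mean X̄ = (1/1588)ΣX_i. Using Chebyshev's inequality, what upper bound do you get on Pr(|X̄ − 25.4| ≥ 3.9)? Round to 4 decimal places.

Var(X̄) = Var(X_i)/n = 128.12/1588 = 0.08068.
Chebyshev: Pr(|X̄ − 25.4| ≥ 3.9) ≤ Var(X̄)/(3.9)² = 128.12/(1588·3.9²) = 0.0053.

0.0053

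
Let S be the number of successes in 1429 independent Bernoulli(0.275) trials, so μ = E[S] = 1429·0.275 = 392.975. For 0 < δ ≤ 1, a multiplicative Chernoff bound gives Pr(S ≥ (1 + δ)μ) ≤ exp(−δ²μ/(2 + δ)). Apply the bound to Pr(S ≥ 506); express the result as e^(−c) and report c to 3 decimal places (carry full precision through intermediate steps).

Write 506 = (1 + δ)μ, so δ = 506/392.975 − 1 = 0.2876137…
Then the exponent is δ²μ/(2 + δ) = (506 − μ)² / (μ·(2 + δ)) = 14.210240.

14.210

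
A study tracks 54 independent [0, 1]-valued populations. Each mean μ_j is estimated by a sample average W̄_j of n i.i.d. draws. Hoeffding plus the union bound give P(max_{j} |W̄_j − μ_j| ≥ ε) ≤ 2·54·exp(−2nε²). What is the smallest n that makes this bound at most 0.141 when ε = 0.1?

333

Need 2·54·exp(−2nε²) ≤ 0.141, i.e. exp(−2nε²) ≤ 0.141/108.
So 2nε² ≥ ln(108/0.141) = 6.641127.
Hence n ≥ 6.641127/(2·0.1²) = 332.056.
The smallest integer n is 333.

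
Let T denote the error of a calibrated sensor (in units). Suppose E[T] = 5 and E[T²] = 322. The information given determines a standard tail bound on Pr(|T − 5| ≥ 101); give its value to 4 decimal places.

0.0291

The first two moments determine the variance, so Chebyshev's inequality is the sharpest standard bound available.
Var(T) = E[T²] − (E[T])² = 322 − 25 = 297.
Chebyshev's inequality: Pr(|T − μ| ≥ t) ≤ Var(T)/t² = 297/10201 = 0.0291.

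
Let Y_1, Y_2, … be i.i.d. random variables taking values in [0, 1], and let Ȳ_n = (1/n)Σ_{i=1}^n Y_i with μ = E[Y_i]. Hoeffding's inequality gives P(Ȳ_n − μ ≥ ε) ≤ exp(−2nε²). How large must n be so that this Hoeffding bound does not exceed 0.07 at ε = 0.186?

Require exp(−2nε²) ≤ 0.07, i.e. 2nε² ≥ ln(1/0.07) = 2.659260.
So n ≥ 2.659260 / (2·0.186²) = 38.433.
The smallest integer n is 39.

39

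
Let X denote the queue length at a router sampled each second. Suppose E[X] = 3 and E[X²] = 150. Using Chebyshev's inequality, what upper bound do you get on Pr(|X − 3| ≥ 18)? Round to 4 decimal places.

Var(X) = E[X²] − (E[X])² = 150 − 9 = 141.
Chebyshev's inequality: Pr(|X − μ| ≥ t) ≤ Var(X)/t² = 141/324 = 0.4352.

0.4352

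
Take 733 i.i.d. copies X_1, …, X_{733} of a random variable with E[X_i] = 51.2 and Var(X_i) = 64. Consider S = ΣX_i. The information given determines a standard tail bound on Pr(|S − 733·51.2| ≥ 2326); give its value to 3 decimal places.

With mean and variance of each term known, Chebyshev's inequality bounds the deviation of the sum (or sample mean).
Var(S) = n·Var(X_i) = 733·64 = 46912.
Chebyshev: Pr(|S − 733·51.2| ≥ 2326) ≤ Var(S)/2326² = 46912/5410276 = 0.0087.

0.009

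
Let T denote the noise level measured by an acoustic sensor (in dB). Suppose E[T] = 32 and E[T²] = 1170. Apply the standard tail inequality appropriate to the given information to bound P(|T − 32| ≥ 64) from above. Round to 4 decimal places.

0.0356

The first two moments determine the variance, so Chebyshev's inequality is the sharpest standard bound available.
Var(T) = E[T²] − (E[T])² = 1170 − 1024 = 146.
Chebyshev's inequality: P(|T − μ| ≥ t) ≤ Var(T)/t² = 146/4096 = 0.0356.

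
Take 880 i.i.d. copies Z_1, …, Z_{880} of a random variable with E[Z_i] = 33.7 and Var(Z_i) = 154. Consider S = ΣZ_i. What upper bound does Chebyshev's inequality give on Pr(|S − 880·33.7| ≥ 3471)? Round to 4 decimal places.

Var(S) = n·Var(Z_i) = 880·154 = 135520.
Chebyshev: Pr(|S − 880·33.7| ≥ 3471) ≤ Var(S)/3471² = 135520/12047841 = 0.0112.

0.0112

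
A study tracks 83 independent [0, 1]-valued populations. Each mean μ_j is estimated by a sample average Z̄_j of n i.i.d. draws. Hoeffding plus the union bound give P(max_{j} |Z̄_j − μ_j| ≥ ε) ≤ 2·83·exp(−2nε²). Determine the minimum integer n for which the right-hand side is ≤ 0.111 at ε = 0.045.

1805

Need 2·83·exp(−2nε²) ≤ 0.111, i.e. exp(−2nε²) ≤ 0.111/166.
So 2nε² ≥ ln(166/0.111) = 7.310213.
Hence n ≥ 7.310213/(2·0.045²) = 1804.991.
The smallest integer n is 1805.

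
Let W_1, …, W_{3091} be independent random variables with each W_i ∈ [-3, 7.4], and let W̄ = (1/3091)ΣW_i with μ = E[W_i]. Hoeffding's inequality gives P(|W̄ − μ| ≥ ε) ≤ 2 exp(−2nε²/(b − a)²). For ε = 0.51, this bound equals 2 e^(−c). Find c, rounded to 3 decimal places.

c = 2nε²/(b − a)² = 2·3091·0.51² / 10.4² = 14.8663.

14.866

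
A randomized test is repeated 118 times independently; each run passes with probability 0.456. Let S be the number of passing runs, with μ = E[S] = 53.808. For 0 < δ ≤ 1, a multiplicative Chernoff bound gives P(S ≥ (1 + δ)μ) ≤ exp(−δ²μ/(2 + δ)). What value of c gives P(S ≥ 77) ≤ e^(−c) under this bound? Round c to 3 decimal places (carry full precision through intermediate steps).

Write 77 = (1 + δ)μ, so δ = 77/53.808 − 1 = 0.431014…
Then the exponent is δ²μ/(2 + δ) = (77 − μ)² / (μ·(2 + δ)) = 4.111896.

4.112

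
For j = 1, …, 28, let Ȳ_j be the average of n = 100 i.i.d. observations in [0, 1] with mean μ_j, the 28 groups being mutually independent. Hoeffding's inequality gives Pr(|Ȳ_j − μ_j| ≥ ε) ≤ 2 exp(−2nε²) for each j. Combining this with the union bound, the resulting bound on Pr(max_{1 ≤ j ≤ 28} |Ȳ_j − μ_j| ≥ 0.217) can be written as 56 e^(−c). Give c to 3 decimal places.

Union bound over the 28 events: Pr(max_{1 ≤ j ≤ 28} |Ȳ_j − μ_j| ≥ 0.217) ≤ 28·2·exp(−2nε²) = 56 exp(−2·100·0.217²).
So c = 2·100·0.217² = 9.4178.

9.418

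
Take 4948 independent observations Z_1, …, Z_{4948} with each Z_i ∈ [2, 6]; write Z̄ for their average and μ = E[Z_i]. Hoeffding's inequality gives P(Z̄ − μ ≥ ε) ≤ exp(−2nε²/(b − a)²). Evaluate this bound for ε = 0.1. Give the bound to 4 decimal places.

0.0021

Exponent: 2nε²/(b − a)² = 2·4948·0.1² / 4² = 6.18500.
Bound = exp(−6.18500) = 0.00206.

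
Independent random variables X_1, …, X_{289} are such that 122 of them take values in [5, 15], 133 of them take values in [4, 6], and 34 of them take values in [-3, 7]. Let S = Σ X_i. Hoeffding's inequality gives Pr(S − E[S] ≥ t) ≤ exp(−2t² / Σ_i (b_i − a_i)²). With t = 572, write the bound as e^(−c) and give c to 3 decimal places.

40.563

Σ(b_i − a_i)² = 122·10² + 133·2² + 34·10² = 16132.
c = 2t² / 16132 = 2·572² / 16132 = 40.5634.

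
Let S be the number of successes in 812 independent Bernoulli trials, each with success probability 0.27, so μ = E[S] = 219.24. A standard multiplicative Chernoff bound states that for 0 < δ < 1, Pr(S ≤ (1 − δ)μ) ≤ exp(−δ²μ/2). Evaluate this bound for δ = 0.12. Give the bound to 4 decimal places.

Exponent = δ²μ/2 = 0.12²·219.24/2 = 1.5785.
Bound = exp(−1.5785) = 0.20628.

0.2063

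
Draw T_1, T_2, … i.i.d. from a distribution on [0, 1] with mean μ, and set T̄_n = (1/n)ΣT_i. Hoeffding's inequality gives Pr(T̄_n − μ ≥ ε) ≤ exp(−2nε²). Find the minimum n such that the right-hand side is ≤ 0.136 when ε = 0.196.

Require exp(−2nε²) ≤ 0.136, i.e. 2nε² ≥ ln(1/0.136) = 1.995100.
So n ≥ 1.995100 / (2·0.196²) = 25.967.
The smallest integer n is 26.

26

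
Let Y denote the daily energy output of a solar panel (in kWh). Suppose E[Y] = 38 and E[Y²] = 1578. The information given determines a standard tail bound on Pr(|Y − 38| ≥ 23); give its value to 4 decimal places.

0.2533

The first two moments determine the variance, so Chebyshev's inequality is the sharpest standard bound available.
Var(Y) = E[Y²] − (E[Y])² = 1578 − 1444 = 134.
Chebyshev's inequality: Pr(|Y − μ| ≥ t) ≤ Var(Y)/t² = 134/529 = 0.2533.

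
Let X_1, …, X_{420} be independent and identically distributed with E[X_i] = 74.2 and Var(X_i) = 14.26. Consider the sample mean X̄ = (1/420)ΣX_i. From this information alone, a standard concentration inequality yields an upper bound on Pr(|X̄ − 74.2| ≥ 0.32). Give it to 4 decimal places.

0.3316

With mean and variance of each term known, Chebyshev's inequality bounds the deviation of the sum (or sample mean).
Var(X̄) = Var(X_i)/n = 14.26/420 = 0.033952.
Chebyshev: Pr(|X̄ − 74.2| ≥ 0.32) ≤ Var(X̄)/(0.32)² = 14.26/(420·0.32²) = 0.3316.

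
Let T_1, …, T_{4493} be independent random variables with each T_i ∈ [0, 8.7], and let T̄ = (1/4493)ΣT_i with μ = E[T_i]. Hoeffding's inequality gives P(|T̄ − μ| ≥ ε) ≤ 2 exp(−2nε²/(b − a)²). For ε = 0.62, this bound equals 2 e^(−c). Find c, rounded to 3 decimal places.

c = 2nε²/(b − a)² = 2·4493·0.62² / 8.7² = 45.6364.

45.636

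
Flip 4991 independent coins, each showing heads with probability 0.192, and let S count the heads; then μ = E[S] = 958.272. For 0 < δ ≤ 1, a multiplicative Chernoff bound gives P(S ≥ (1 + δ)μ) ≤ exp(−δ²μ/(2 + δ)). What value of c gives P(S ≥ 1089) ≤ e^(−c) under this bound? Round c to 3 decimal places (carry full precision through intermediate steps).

Write 1089 = (1 + δ)μ, so δ = 1089/958.272 − 1 = 0.1364206…
Then the exponent is δ²μ/(2 + δ) = (1089 − μ)² / (μ·(2 + δ)) = 8.347601.

8.348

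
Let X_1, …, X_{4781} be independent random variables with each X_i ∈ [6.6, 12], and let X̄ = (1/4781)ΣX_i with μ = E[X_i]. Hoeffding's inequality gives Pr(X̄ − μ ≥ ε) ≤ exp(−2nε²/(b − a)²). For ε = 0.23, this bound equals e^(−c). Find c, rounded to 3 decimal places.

c = 2nε²/(b − a)² = 2·4781·0.23² / 5.4² = 17.3467.

17.347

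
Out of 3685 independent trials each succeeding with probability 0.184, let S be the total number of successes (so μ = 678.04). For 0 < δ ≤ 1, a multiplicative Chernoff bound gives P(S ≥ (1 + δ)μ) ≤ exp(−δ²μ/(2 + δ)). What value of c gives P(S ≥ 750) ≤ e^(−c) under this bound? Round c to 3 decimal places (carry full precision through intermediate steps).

Write 750 = (1 + δ)μ, so δ = 750/678.04 − 1 = 0.1061294…
Then the exponent is δ²μ/(2 + δ) = (750 − μ)² / (μ·(2 + δ)) = 3.626118.

3.626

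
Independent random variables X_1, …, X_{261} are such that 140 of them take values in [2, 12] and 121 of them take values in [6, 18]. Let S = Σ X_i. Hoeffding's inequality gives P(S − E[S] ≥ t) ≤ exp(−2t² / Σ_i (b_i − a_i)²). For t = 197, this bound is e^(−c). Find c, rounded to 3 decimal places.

2.470

Σ(b_i − a_i)² = 140·10² + 121·12² = 31424.
c = 2t² / 31424 = 2·197² / 31424 = 2.4700.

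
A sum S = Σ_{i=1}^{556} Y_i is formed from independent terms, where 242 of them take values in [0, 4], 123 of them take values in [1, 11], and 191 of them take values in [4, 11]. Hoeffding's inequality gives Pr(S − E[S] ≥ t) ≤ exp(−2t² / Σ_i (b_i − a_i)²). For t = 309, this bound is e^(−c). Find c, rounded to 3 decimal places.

Σ(b_i − a_i)² = 242·4² + 123·10² + 191·7² = 25531.
c = 2t² / 25531 = 2·309² / 25531 = 7.4796.

7.480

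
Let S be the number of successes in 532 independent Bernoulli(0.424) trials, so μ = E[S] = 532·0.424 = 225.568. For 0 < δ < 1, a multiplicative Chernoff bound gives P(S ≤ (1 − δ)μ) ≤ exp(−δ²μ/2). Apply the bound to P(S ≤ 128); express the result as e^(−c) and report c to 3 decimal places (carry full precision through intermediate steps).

Write 128 = (1 − δ)μ, so δ = 1 − 128/225.568 = 0.4325436…
Then the exponent is δ²μ/2 = (μ − 128)²/(2μ) = 21.101208.

21.101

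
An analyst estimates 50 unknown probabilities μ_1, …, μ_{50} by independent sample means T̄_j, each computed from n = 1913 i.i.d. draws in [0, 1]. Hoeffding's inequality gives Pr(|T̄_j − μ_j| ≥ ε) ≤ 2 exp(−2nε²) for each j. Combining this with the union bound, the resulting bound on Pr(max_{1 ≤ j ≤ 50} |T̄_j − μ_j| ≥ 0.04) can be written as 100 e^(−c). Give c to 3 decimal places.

6.122

Union bound over the 50 events: Pr(max_{1 ≤ j ≤ 50} |T̄_j − μ_j| ≥ 0.04) ≤ 50·2·exp(−2nε²) = 100 exp(−2·1913·0.04²).
So c = 2·1913·0.04² = 6.1216.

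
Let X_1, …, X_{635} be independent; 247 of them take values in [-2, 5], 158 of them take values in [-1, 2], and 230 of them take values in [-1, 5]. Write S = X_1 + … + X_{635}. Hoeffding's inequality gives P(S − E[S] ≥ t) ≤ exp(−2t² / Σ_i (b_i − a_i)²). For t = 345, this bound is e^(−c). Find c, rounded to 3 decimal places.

Σ(b_i − a_i)² = 247·7² + 158·3² + 230·6² = 21805.
c = 2t² / 21805 = 2·345² / 21805 = 10.9172.

10.917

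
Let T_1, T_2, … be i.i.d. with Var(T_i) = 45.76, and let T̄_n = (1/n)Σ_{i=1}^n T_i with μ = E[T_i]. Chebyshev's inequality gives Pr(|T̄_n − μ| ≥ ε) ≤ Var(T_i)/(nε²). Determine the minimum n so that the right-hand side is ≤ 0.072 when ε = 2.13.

141

Require 45.76/(n·2.13²) ≤ 0.072, i.e. n ≥ 45.76/(0.072·2.13²) = 140.086.
The smallest integer n is 141.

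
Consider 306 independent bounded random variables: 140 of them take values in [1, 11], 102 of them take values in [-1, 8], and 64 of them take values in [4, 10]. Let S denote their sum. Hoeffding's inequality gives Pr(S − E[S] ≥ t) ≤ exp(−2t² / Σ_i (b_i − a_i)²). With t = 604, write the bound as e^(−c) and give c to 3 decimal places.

Σ(b_i − a_i)² = 140·10² + 102·9² + 64·6² = 24566.
c = 2t² / 24566 = 2·604² / 24566 = 29.7009.

29.701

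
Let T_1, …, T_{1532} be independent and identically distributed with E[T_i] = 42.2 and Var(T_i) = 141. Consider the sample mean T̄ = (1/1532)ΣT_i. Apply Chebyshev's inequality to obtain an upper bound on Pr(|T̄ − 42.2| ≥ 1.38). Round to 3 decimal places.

0.048

Var(T̄) = Var(T_i)/n = 141/1532 = 0.092037.
Chebyshev: Pr(|T̄ − 42.2| ≥ 1.38) ≤ Var(T̄)/(1.38)² = 141/(1532·1.38²) = 0.0483.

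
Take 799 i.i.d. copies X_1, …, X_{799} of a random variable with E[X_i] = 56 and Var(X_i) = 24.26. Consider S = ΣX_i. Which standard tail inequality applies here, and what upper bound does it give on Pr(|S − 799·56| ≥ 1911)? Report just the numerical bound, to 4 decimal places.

0.0053

With mean and variance of each term known, Chebyshev's inequality bounds the deviation of the sum (or sample mean).
Var(S) = n·Var(X_i) = 799·24.26 = 19383.74.
Chebyshev: Pr(|S − 799·56| ≥ 1911) ≤ Var(S)/1911² = 19383.74/3651921 = 0.0053.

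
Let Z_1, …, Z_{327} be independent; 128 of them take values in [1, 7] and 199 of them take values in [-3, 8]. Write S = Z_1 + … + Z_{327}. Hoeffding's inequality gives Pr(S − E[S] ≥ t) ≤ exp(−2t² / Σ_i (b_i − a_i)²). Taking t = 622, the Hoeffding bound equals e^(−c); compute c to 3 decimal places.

Σ(b_i − a_i)² = 128·6² + 199·11² = 28687.
c = 2t² / 28687 = 2·622² / 28687 = 26.9728.

26.973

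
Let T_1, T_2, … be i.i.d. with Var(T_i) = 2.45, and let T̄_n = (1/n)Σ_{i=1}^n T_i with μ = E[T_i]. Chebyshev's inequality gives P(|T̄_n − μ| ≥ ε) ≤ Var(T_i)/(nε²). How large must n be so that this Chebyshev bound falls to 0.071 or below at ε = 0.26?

511

Require 2.45/(n·0.26²) ≤ 0.071, i.e. n ≥ 2.45/(0.071·0.26²) = 510.459.
The smallest integer n is 511.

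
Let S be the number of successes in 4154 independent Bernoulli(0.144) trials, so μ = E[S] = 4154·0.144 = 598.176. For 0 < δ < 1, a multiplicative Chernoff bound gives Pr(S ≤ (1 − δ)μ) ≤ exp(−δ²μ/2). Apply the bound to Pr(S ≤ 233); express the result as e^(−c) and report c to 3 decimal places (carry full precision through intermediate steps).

Write 233 = (1 − δ)μ, so δ = 1 − 233/598.176 = 0.6104825…
Then the exponent is δ²μ/2 = (μ − 233)²/(2μ) = 111.466785.

111.467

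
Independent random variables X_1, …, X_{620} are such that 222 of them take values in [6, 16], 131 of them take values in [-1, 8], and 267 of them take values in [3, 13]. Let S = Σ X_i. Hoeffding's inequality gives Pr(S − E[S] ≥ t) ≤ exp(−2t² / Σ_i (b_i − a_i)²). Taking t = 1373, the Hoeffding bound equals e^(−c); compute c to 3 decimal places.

63.354

Σ(b_i − a_i)² = 222·10² + 131·9² + 267·10² = 59511.
c = 2t² / 59511 = 2·1373² / 59511 = 63.3540.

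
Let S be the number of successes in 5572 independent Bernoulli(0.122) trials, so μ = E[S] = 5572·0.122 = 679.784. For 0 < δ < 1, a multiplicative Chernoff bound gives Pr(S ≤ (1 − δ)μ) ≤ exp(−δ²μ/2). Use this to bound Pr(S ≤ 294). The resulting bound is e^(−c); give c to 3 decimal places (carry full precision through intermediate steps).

109.468

Write 294 = (1 − δ)μ, so δ = 1 − 294/679.784 = 0.5675097…
Then the exponent is δ²μ/2 = (μ − 294)²/(2μ) = 109.468077.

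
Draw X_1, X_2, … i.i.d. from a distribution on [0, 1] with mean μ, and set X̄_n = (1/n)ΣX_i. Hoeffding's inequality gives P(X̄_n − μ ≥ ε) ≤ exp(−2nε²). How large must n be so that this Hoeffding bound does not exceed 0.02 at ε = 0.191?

54

Require exp(−2nε²) ≤ 0.02, i.e. 2nε² ≥ ln(1/0.02) = 3.912023.
So n ≥ 3.912023 / (2·0.191²) = 53.617.
The smallest integer n is 54.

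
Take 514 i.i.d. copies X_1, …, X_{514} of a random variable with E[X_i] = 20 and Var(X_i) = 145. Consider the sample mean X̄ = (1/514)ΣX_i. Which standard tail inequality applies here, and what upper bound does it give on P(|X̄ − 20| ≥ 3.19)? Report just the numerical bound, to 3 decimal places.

0.028

With mean and variance of each term known, Chebyshev's inequality bounds the deviation of the sum (or sample mean).
Var(X̄) = Var(X_i)/n = 145/514 = 0.2821.
Chebyshev: P(|X̄ − 20| ≥ 3.19) ≤ Var(X̄)/(3.19)² = 145/(514·3.19²) = 0.0277.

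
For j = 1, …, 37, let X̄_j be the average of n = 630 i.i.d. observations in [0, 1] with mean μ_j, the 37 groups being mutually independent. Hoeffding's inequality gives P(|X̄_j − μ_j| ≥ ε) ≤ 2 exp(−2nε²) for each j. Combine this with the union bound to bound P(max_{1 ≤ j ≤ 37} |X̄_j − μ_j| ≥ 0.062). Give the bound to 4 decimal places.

0.5831

Per-experiment Hoeffding bound: 2·exp(−2·630·0.062²) = 2·exp(−4.84344) = 0.01576.
Union bound over 37 events: 37·0.01576 = 0.58311.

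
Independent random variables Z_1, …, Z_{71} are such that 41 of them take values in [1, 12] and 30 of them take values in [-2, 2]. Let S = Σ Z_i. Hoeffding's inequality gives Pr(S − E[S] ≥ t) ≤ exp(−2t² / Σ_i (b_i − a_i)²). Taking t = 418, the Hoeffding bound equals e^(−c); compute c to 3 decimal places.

Σ(b_i − a_i)² = 41·11² + 30·4² = 5441.
c = 2t² / 5441 = 2·418² / 5441 = 64.2250.

64.225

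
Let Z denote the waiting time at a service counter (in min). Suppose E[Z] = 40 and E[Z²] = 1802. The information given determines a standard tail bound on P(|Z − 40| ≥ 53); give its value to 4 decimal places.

0.0719

The first two moments determine the variance, so Chebyshev's inequality is the sharpest standard bound available.
Var(Z) = E[Z²] − (E[Z])² = 1802 − 1600 = 202.
Chebyshev's inequality: P(|Z − μ| ≥ t) ≤ Var(Z)/t² = 202/2809 = 0.0719.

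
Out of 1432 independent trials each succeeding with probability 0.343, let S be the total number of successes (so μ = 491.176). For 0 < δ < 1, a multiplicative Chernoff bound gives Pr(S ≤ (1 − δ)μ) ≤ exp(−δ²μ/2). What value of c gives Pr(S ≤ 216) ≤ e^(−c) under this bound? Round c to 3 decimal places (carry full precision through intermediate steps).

77.082

Write 216 = (1 − δ)μ, so δ = 1 − 216/491.176 = 0.5602391…
Then the exponent is δ²μ/2 = (μ − 216)²/(2μ) = 77.082177.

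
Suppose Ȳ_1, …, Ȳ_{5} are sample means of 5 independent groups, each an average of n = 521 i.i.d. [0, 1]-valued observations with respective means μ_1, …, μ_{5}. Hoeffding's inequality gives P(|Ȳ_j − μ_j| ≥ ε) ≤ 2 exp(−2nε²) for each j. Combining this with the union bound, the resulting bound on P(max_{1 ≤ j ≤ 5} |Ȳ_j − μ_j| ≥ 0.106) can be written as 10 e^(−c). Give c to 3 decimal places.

Union bound over the 5 events: P(max_{1 ≤ j ≤ 5} |Ȳ_j − μ_j| ≥ 0.106) ≤ 5·2·exp(−2nε²) = 10 exp(−2·521·0.106²).
So c = 2·521·0.106² = 11.7079.

11.708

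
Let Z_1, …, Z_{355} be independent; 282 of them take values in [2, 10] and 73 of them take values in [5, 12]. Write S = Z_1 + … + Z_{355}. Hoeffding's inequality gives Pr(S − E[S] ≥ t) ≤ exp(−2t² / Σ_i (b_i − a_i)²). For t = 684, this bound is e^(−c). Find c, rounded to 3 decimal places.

Σ(b_i − a_i)² = 282·8² + 73·7² = 21625.
c = 2t² / 21625 = 2·684² / 21625 = 43.2699.

43.270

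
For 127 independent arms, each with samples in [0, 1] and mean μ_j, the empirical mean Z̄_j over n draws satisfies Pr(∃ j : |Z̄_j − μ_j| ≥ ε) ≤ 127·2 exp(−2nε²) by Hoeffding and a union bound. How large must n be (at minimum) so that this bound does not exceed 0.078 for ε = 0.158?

Need 2·127·exp(−2nε²) ≤ 0.078, i.e. exp(−2nε²) ≤ 0.078/254.
So 2nε² ≥ ln(254/0.078) = 8.088381.
Hence n ≥ 8.088381/(2·0.158²) = 162.001.
The smallest integer n is 163.

163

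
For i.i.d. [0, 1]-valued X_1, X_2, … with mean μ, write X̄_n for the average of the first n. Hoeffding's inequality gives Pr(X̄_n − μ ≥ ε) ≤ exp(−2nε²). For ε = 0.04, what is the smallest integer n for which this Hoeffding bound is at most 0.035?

Require exp(−2nε²) ≤ 0.035, i.e. 2nε² ≥ ln(1/0.035) = 3.352407.
So n ≥ 3.352407 / (2·0.04²) = 1047.627.
The smallest integer n is 1048.

1048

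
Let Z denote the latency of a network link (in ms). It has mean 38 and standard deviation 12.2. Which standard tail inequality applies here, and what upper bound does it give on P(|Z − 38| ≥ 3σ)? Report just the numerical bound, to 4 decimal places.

0.1111

Mean and variance are known, so Chebyshev's inequality applies.
Chebyshev: P(|Z − μ| ≥ t) ≤ Var(Z)/t².
Var(Z) = σ² = 12.2² = 148.84.
t = 3·12.2 = 36.6.
Bound = 148.84 / 1339.56 = 0.1111.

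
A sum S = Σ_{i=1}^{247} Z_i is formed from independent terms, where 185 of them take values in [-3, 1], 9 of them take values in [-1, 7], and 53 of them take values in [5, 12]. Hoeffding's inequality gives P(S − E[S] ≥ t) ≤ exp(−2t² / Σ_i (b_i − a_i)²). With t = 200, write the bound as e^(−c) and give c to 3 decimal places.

13.044

Σ(b_i − a_i)² = 185·4² + 9·8² + 53·7² = 6133.
c = 2t² / 6133 = 2·200² / 6133 = 13.0442.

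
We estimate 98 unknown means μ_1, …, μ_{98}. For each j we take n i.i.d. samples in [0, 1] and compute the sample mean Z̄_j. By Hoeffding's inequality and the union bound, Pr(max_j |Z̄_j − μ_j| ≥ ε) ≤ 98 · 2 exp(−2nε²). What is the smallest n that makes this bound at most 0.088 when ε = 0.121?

Need 2·98·exp(−2nε²) ≤ 0.088, i.e. exp(−2nε²) ≤ 0.088/196.
So 2nε² ≥ ln(196/0.088) = 7.708533.
Hence n ≥ 7.708533/(2·0.121²) = 263.252.
The smallest integer n is 264.

264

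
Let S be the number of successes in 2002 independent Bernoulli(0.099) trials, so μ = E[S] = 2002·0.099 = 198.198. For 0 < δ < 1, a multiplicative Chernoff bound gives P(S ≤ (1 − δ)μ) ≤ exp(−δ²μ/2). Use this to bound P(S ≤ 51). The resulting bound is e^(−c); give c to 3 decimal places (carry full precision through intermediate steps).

54.661

Write 51 = (1 − δ)μ, so δ = 1 − 51/198.198 = 0.7426816…
Then the exponent is δ²μ/2 = (μ − 51)²/(2μ) = 54.660620.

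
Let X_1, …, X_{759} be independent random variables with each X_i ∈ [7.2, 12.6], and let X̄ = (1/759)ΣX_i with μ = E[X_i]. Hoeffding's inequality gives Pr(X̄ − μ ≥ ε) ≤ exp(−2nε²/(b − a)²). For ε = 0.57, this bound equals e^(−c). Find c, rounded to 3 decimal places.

c = 2nε²/(b − a)² = 2·759·0.57² / 5.4² = 16.9135.

16.914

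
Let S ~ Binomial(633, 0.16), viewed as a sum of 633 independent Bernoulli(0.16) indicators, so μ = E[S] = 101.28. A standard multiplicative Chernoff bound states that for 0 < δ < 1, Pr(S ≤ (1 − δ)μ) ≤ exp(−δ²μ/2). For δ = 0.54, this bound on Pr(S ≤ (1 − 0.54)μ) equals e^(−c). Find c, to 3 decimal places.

c = δ²μ/2 = 0.54²·101.28/2 = 14.7666.

14.767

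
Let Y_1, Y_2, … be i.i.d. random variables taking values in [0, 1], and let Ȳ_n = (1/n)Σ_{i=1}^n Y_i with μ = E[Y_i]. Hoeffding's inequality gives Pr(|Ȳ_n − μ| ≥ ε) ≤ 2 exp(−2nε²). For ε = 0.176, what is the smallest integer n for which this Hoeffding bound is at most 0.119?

Require 2·exp(−2nε²) ≤ 0.119, i.e. 2nε² ≥ ln(2/0.119) = 2.821779.
So n ≥ 2.821779 / (2·0.176²) = 45.548.
The smallest integer n is 46.

46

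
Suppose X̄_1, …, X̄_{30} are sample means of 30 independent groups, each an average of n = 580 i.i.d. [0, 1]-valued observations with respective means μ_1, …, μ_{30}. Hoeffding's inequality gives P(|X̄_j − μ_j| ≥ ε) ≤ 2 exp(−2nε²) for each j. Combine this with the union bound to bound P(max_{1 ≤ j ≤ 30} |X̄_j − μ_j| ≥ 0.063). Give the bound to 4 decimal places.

0.6007

Per-experiment Hoeffding bound: 2·exp(−2·580·0.063²) = 2·exp(−4.60404) = 0.020023.
Union bound over 30 events: 30·0.020023 = 0.60068.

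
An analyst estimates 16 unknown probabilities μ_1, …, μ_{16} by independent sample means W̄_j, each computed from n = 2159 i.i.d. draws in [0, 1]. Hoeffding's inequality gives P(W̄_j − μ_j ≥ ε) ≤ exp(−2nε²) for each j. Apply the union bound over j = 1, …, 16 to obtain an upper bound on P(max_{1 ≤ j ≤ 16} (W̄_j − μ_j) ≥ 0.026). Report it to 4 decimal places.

Per-experiment Hoeffding bound: exp(−2·2159·0.026²) = exp(−2.91897) = 0.053989.
Union bound over 16 events: 16·0.053989 = 0.86383.

0.8638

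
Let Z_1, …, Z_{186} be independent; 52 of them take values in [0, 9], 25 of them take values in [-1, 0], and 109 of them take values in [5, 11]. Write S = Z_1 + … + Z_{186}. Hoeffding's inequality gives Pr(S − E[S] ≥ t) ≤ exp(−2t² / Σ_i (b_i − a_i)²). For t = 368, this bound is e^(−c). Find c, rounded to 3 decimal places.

Σ(b_i − a_i)² = 52·9² + 25·1² + 109·6² = 8161.
c = 2t² / 8161 = 2·368² / 8161 = 33.1881.

33.188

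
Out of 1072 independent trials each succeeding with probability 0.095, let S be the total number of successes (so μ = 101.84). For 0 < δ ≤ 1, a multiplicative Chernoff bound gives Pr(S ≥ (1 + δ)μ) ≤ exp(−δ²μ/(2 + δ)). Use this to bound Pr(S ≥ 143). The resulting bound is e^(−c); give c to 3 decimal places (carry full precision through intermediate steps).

6.919

Write 143 = (1 + δ)μ, so δ = 143/101.84 − 1 = 0.4041634…
Then the exponent is δ²μ/(2 + δ) = (143 − μ)² / (μ·(2 + δ)) = 6.919399.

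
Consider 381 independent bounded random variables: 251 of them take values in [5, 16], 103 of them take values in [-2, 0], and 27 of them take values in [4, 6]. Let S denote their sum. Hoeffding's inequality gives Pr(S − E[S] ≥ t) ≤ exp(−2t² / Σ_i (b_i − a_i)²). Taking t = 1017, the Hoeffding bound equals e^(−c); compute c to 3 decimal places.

Σ(b_i − a_i)² = 251·11² + 103·2² + 27·2² = 30891.
c = 2t² / 30891 = 2·1017² / 30891 = 66.9638.

66.964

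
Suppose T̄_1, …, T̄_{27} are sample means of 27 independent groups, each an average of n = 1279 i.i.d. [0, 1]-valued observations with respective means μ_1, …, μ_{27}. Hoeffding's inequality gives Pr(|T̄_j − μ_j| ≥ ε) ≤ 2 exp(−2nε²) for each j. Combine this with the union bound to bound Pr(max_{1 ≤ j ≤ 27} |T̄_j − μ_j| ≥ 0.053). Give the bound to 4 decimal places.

0.0409

Per-experiment Hoeffding bound: 2·exp(−2·1279·0.053²) = 2·exp(−7.18542) = 0.0015151.
Union bound over 27 events: 27·0.0015151 = 0.04091.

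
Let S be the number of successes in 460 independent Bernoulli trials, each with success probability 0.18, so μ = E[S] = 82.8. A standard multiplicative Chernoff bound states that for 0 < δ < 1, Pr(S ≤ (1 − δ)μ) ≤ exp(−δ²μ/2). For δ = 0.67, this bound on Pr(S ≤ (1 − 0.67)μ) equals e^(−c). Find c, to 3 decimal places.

18.584

c = δ²μ/2 = 0.67²·82.8/2 = 18.5845.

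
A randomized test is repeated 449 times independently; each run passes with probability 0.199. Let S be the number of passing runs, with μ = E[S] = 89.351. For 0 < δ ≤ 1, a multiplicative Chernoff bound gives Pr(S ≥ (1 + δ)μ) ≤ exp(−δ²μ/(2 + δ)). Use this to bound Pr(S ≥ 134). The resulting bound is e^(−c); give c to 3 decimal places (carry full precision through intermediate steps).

Write 134 = (1 + δ)μ, so δ = 134/89.351 − 1 = 0.4997034…
Then the exponent is δ²μ/(2 + δ) = (134 − μ)² / (μ·(2 + δ)) = 8.925562.

8.926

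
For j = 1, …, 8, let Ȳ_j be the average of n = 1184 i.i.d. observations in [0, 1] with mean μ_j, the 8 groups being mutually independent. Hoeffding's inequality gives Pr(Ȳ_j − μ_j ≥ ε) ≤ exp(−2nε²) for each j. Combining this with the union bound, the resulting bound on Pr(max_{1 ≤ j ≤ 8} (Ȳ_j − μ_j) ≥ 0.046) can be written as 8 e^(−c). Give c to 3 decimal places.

5.011

Union bound over the 8 events: Pr(max_{1 ≤ j ≤ 8} (Ȳ_j − μ_j) ≥ 0.046) ≤ 8·exp(−2nε²) = 8 exp(−2·1184·0.046²).
So c = 2·1184·0.046² = 5.0107.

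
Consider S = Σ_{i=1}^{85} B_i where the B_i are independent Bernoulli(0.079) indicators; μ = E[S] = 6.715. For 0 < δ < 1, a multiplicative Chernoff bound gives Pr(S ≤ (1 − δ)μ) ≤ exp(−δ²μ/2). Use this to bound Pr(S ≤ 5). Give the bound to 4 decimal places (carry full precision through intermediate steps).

0.8033

Write 5 = (1 − δ)μ, so δ = 1 − 5/6.715 = 0.2553984…
Then the exponent is δ²μ/2 = (μ − 5)²/(2μ) = 0.219004.
Bound = exp(−0.219004) = 0.80332.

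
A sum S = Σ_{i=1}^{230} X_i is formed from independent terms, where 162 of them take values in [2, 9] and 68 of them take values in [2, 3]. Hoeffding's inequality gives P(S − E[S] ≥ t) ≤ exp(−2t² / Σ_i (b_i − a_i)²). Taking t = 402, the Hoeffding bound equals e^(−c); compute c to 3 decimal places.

Σ(b_i − a_i)² = 162·7² + 68·1² = 8006.
c = 2t² / 8006 = 2·402² / 8006 = 40.3707.

40.371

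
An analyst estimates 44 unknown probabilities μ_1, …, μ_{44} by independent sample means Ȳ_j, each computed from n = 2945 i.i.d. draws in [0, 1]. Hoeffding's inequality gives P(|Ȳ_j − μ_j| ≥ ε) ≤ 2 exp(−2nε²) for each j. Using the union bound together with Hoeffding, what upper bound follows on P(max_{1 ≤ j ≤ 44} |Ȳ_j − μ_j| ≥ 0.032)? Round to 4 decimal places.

0.2114

Per-experiment Hoeffding bound: 2·exp(−2·2945·0.032²) = 2·exp(−6.03136) = 0.0048044.
Union bound over 44 events: 44·0.0048044 = 0.21140.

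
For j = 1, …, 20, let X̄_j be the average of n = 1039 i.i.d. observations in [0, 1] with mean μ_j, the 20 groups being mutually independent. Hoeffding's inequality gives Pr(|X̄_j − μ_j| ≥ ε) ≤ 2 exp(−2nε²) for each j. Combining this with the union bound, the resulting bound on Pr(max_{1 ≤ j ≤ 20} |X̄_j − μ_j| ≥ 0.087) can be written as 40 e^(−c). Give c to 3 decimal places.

15.728

Union bound over the 20 events: Pr(max_{1 ≤ j ≤ 20} |X̄_j − μ_j| ≥ 0.087) ≤ 20·2·exp(−2nε²) = 40 exp(−2·1039·0.087²).
So c = 2·1039·0.087² = 15.7284.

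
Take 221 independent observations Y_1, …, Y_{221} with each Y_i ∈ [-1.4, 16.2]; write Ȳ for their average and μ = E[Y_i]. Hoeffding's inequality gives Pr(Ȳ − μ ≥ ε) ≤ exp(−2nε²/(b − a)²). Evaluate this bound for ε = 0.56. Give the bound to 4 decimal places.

0.6392

Exponent: 2nε²/(b − a)² = 2·221·0.56² / 17.6² = 0.44748.
Bound = exp(−0.44748) = 0.63924.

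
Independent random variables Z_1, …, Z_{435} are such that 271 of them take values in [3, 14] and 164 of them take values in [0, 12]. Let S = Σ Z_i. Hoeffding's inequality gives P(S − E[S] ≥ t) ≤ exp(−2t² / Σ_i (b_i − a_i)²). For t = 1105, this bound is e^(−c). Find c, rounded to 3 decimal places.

Σ(b_i − a_i)² = 271·11² + 164·12² = 56407.
c = 2t² / 56407 = 2·1105² / 56407 = 43.2934.

43.293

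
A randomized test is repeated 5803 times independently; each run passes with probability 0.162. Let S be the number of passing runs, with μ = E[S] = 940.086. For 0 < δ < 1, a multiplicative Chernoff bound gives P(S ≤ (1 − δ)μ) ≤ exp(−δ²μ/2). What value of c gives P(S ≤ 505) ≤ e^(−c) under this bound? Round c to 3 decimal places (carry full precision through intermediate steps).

Write 505 = (1 − δ)μ, so δ = 1 − 505/940.086 = 0.4628151…
Then the exponent is δ²μ/2 = (μ − 505)²/(2μ) = 100.682186.

100.682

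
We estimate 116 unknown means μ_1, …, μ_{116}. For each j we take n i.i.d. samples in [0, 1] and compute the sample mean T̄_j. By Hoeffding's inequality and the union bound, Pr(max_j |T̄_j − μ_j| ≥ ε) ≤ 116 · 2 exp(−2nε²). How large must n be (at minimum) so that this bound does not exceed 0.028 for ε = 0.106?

402

Need 2·116·exp(−2nε²) ≤ 0.028, i.e. exp(−2nε²) ≤ 0.028/232.
So 2nε² ≥ ln(232/0.028) = 9.022288.
Hence n ≥ 9.022288/(2·0.106²) = 401.490.
The smallest integer n is 402.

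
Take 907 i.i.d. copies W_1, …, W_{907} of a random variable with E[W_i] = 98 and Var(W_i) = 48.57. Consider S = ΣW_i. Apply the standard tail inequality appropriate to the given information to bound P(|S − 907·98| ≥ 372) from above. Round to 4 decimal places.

0.3183

With mean and variance of each term known, Chebyshev's inequality bounds the deviation of the sum (or sample mean).
Var(S) = n·Var(W_i) = 907·48.57 = 44052.99.
Chebyshev: P(|S − 907·98| ≥ 372) ≤ Var(S)/372² = 44052.99/138384 = 0.3183.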